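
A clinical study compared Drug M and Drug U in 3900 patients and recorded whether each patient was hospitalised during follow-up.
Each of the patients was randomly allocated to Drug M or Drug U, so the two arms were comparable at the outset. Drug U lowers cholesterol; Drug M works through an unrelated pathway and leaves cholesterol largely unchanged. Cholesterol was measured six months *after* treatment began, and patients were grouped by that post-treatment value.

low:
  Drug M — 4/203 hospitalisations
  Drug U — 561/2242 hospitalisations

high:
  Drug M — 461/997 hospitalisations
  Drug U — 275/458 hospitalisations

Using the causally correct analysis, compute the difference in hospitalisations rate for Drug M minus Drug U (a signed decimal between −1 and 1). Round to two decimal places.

+0.08

The stratified and pooled comparisons disagree (Drug M wins within each cholesterol; Drug U wins overall), so the answer turns on the causal role of cholesterol.
Cholesterol is downstream of the drug. One should not condition on a consequence of treatment, so the overall rates are the right comparison.
The causal difference is the pooled difference: 0.388 − 0.310 = +0.078.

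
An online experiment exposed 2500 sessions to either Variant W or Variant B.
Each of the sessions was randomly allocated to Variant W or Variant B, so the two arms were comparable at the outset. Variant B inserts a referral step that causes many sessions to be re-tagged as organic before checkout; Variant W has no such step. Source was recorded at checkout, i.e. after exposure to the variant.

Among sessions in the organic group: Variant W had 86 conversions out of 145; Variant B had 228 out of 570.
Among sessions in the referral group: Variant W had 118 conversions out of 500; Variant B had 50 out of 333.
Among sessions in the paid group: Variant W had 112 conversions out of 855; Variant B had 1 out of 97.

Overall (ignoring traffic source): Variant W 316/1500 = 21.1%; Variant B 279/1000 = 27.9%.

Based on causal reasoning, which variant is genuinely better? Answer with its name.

Variant B

The stratified and pooled comparisons disagree (Variant W wins within each traffic source; Variant B wins overall), so the answer turns on the causal role of traffic source.
Traffic source lies on the pathway variant → traffic source → outcome, so adjusting for it blocks the indirect effect. For the total causal effect of variant, use the unadjusted pooled rates.
Pooled: Variant W 21.1% vs Variant B 27.9%; Variant B is higher overall.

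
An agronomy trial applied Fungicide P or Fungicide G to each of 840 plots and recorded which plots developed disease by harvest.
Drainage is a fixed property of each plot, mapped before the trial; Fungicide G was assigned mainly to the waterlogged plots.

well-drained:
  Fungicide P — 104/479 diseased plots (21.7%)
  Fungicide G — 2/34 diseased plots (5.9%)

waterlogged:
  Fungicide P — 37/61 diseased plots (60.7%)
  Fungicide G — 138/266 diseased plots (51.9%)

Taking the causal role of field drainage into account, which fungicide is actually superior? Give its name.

Within every field drainage level Fungicide G has the lower rate, yet pooled Fungicide P does — Simpson's reversal.
Since field drainage is a pre-existing factor (not a product of the fungicide) and it affects the outcome on its own, it is a confounder. The stratified rates, not the pooled rate, identify the causal effect.
Within each level — well-drained: 21.7% vs 5.9%; waterlogged: 60.7% vs 51.9% — Fungicide G is lower every time.

Fungicide G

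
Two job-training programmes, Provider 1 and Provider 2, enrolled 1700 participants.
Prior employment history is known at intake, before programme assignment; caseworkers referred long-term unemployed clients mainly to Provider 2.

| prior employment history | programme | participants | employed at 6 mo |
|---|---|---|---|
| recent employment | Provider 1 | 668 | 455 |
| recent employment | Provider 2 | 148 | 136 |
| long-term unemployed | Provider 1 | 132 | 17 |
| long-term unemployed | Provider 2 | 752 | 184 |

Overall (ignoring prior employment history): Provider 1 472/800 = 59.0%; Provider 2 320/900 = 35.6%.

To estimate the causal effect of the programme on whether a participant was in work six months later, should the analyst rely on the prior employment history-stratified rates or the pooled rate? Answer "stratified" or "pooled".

stratified

Here prior employment history is a common cause — it drives both which programme a case falls under and the outcome. The crude comparison mixes populations; the stratum-specific rates are the causally relevant ones.
Within each level — recent employment: 68.1% vs 91.9%; long-term unemployed: 12.9% vs 24.5% — Provider 2 is higher every time.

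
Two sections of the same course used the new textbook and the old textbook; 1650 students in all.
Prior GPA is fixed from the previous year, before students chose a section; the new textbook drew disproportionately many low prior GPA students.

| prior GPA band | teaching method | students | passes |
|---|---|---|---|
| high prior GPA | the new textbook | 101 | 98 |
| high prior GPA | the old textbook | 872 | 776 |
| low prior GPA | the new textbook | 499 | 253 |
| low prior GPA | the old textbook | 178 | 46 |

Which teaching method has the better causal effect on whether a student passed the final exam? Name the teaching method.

The stratified and pooled comparisons disagree (the new textbook wins within each prior GPA band; the old textbook wins overall), so the answer turns on the causal role of prior GPA band.
Prior GPA band is set before the teaching method has any effect — it is not caused by the teaching method — and it independently drives the outcome. That makes it a confounder, so the causal comparison is within prior GPA band levels.
Within each level — high prior GPA: 97.0% vs 89.0%; low prior GPA: 50.7% vs 25.8% — the new textbook is higher every time.

the new textbook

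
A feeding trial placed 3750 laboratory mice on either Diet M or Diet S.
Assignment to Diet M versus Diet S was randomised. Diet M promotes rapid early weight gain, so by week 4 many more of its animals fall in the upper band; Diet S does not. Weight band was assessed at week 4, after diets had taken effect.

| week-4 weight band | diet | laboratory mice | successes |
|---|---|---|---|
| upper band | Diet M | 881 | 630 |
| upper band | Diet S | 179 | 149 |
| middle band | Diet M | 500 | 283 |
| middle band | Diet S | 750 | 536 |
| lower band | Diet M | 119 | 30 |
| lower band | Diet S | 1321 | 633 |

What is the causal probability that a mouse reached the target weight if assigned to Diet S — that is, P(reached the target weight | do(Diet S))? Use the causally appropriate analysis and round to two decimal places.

Diet S is higher inside every week-4 weight band stratum but Diet M is higher in aggregate. Whether to stratify depends on how week-4 weight band relates to the diet.
Because the diet influences week-4 weight band, week-4 weight band is a post-treatment mediator, not a confounder. Stratifying on it would bias the estimate; the causal effect is the crude pooled difference.
So P(outcome | do(Diet S)) is just the pooled rate for Diet S: 1318/2250 = 0.586.

0.59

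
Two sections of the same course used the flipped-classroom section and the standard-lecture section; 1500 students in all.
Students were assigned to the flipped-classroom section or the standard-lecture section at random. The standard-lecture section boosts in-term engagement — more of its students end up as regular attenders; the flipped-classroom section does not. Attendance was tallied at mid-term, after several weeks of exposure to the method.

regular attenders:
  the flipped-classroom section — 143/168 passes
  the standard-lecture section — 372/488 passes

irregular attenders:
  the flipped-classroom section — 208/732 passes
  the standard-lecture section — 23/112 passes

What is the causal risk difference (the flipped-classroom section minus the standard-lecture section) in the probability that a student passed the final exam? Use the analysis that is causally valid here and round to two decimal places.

-0.27

Mid-term attendance here is a post-treatment variable shaped by the teaching method; conditioning on it would introduce bias rather than remove it. The overall comparison is the causal one.
The causal difference is the pooled difference: 0.390 − 0.658 = -0.268.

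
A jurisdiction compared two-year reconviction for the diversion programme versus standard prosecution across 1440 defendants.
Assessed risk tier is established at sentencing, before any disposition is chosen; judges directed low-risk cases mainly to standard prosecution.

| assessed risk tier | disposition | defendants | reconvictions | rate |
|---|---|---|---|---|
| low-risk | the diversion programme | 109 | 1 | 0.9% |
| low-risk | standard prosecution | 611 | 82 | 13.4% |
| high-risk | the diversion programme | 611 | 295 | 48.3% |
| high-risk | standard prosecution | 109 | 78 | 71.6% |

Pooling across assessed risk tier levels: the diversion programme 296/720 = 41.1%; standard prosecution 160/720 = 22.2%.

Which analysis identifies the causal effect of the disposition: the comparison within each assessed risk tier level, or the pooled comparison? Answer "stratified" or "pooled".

Assessed risk tier differs across dispositions for reasons unrelated to any effect of the disposition itself, and it separately predicts the outcome — a classic confounder. We must compare within assessed risk tier levels.
Within each level — low-risk: 0.9% vs 13.4%; high-risk: 48.3% vs 71.6% — the diversion programme is lower every time.

stratified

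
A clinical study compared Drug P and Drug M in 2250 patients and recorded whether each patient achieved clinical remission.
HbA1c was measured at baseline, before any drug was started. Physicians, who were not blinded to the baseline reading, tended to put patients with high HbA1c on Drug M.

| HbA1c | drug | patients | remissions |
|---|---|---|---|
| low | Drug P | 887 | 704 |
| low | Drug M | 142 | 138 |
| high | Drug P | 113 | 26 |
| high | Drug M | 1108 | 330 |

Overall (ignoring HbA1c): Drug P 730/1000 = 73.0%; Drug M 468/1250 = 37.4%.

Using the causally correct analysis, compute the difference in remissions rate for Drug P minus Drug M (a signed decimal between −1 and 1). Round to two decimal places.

Here HbA1c is a common cause — it drives both which drug a case falls under and the outcome. The crude comparison mixes populations; the stratum-specific rates are the causally relevant ones.
Adjusting over the population distribution of HbA1c: 0.457·(0.794−0.972) + 0.543·(0.230−0.298) = -0.118.

-0.12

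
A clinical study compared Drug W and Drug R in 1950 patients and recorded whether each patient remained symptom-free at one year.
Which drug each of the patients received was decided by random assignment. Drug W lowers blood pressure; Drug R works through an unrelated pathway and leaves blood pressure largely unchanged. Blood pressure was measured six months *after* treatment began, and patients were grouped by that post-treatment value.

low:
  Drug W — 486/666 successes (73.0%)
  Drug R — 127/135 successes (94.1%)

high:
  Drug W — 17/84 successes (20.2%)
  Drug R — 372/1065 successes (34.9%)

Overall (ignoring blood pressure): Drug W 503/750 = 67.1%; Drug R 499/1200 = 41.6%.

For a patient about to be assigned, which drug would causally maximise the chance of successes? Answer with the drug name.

Drug W

Blood pressure lies on the pathway drug → blood pressure → outcome, so adjusting for it blocks the indirect effect. For the total causal effect of drug, use the unadjusted pooled rates.
Pooled: Drug W 67.1% vs Drug R 41.6%; Drug W is higher overall.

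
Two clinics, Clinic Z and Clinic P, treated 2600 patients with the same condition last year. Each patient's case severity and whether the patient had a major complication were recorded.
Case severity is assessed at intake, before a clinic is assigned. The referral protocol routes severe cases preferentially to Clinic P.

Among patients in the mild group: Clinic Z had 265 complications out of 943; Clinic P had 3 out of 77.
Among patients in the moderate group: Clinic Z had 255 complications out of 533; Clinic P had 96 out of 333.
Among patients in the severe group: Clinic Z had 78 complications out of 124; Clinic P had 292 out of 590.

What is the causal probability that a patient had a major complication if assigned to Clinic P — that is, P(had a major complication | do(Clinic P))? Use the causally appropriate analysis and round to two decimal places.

0.25

Within every case severity level Clinic P has the lower rate, yet pooled Clinic Z does — Simpson's reversal.
Case severity satisfies the back-door criterion: it is not a descendant of the clinic, and it blocks the spurious path from clinic to outcome. Adjusting for it (i.e., using the within-case severity rates) gives the causal effect.
Standardising Clinic P to the population case severity mix: 0.392·3/77 + 0.333·96/333 + 0.275·292/590 = 0.247.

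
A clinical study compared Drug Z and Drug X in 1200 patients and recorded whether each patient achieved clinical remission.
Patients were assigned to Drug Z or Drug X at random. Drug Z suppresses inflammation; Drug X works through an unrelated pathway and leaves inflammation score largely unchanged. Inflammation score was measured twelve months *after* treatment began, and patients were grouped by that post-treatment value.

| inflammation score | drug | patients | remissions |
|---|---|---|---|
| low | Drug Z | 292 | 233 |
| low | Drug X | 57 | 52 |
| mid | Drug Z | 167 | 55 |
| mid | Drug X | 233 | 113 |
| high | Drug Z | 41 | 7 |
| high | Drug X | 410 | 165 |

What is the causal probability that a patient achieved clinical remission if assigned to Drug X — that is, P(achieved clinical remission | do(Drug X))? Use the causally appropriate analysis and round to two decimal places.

0.47

Stratifying would compare drugs among patients the drugs themselves sorted into inflammation score groups — a form of selection on an intermediate. The unconditioned pooled rates give the total causal effect.
So P(outcome | do(Drug X)) is just the pooled rate for Drug X: 330/700 = 0.471.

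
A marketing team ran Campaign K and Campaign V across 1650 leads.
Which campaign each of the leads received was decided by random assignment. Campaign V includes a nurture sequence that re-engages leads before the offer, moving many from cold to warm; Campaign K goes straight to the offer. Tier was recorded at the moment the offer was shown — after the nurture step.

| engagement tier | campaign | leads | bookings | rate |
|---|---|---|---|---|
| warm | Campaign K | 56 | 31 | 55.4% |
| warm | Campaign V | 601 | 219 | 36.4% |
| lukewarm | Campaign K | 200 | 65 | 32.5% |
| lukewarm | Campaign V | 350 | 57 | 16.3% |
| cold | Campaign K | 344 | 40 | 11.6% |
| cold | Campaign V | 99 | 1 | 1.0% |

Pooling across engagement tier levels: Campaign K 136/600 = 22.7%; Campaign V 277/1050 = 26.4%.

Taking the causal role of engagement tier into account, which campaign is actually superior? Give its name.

Campaign V

Engagement tier here is a post-treatment variable shaped by the campaign; conditioning on it would introduce bias rather than remove it. The overall comparison is the causal one.
Pooled: Campaign K 22.7% vs Campaign V 26.4%; Campaign V is higher overall.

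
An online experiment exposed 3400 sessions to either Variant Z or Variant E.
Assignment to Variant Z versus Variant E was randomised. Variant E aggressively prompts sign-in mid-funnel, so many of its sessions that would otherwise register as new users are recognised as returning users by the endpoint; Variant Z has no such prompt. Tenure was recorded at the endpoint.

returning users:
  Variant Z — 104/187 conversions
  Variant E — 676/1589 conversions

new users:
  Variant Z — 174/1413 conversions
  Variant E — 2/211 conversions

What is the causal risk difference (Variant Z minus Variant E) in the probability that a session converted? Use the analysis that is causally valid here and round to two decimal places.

-0.20

Stratifying would compare variants among sessions the variants themselves sorted into user tenure groups — a form of selection on an intermediate. The unconditioned pooled rates give the total causal effect.
The causal difference is the pooled difference: 0.174 − 0.377 = -0.203.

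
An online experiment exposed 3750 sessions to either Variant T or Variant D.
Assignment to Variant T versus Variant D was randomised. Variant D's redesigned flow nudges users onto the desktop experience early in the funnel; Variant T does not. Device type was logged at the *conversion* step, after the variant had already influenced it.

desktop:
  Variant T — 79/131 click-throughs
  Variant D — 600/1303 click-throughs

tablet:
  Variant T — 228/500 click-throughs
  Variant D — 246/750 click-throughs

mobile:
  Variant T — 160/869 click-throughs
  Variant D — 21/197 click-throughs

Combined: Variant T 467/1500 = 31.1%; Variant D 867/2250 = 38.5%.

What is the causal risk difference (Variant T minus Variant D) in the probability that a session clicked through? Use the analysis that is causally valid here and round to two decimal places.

-0.07

Within every device type level Variant T has the higher rate, yet pooled Variant D does — Simpson's reversal.
Device type here is a post-treatment variable shaped by the variant; conditioning on it would introduce bias rather than remove it. The overall comparison is the causal one.
The causal difference is the pooled difference: 0.311 − 0.385 = -0.074.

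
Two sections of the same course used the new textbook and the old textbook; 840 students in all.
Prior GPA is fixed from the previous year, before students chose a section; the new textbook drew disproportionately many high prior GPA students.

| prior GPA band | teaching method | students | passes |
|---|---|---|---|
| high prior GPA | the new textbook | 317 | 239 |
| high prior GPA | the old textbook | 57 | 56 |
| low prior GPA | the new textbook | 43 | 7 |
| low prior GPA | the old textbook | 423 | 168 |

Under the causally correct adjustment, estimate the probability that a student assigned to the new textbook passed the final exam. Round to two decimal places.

0.43

Prior GPA band satisfies the back-door criterion: it is not a descendant of the teaching method, and it blocks the spurious path from teaching method to outcome. Adjusting for it (i.e., using the within-prior GPA band rates) gives the causal effect.
Standardising the new textbook to the population prior GPA band mix: 0.445·239/317 + 0.555·7/43 = 0.426.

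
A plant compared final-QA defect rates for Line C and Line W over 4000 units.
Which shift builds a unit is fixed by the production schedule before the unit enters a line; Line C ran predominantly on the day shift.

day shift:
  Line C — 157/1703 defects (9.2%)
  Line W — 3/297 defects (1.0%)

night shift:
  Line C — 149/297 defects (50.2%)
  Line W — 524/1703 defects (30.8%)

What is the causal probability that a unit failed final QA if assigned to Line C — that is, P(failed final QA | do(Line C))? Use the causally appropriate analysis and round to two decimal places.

Shift is set before the line has any effect — it is not caused by the line — and it independently drives the outcome. That makes it a confounder, so the causal comparison is within shift levels.
Standardising Line C to the population shift mix: 0.500·157/1703 + 0.500·149/297 = 0.297.

0.30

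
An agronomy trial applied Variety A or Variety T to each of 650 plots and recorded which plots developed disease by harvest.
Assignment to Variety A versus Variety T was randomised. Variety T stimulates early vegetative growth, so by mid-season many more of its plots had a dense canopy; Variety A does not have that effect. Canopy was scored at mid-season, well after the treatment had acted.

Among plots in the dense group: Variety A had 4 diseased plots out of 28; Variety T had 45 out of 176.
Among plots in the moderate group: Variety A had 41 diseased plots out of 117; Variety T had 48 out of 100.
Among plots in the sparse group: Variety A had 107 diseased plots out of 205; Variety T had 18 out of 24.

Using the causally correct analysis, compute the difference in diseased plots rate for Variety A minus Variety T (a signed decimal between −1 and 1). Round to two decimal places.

Mid-season canopy lies on the pathway variety → mid-season canopy → outcome, so adjusting for it blocks the indirect effect. For the total causal effect of variety, use the unadjusted pooled rates.
The causal difference is the pooled difference: 0.434 − 0.370 = +0.064.

+0.06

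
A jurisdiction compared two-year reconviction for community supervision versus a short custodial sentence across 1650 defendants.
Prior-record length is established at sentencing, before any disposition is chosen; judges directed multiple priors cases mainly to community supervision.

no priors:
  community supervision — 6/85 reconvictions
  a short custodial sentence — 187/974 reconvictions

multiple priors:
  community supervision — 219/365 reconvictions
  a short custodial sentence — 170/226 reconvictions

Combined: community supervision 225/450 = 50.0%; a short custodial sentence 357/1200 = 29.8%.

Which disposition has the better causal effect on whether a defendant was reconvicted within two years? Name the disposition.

community supervision is lower inside every prior-record length stratum but a short custodial sentence is lower in aggregate. Whether to stratify depends on how prior-record length relates to the disposition.
Prior-record length satisfies the back-door criterion: it is not a descendant of the disposition, and it blocks the spurious path from disposition to outcome. Adjusting for it (i.e., using the within-prior-record length rates) gives the causal effect.
Within each level — no priors: 7.1% vs 19.2%; multiple priors: 60.0% vs 75.2% — community supervision is lower every time.

community supervision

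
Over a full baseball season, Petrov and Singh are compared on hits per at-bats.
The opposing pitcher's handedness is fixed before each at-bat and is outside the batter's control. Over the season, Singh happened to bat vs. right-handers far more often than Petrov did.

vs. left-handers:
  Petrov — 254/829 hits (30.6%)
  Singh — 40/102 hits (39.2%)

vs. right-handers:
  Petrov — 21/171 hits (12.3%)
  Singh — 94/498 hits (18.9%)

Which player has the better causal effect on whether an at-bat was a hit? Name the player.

Singh

The stratified and pooled comparisons disagree (Singh wins within each pitcher handedness; Petrov wins overall), so the answer turns on the causal role of pitcher handedness.
The imbalance in pitcher handedness arose from how at-bats were allocated, not from anything the player did; and pitcher handedness independently affects the outcome. The pooled gap is confounded — condition on pitcher handedness.
Within each level — vs. left-handers: 30.6% vs 39.2%; vs. right-handers: 12.3% vs 18.9% — Singh is higher every time.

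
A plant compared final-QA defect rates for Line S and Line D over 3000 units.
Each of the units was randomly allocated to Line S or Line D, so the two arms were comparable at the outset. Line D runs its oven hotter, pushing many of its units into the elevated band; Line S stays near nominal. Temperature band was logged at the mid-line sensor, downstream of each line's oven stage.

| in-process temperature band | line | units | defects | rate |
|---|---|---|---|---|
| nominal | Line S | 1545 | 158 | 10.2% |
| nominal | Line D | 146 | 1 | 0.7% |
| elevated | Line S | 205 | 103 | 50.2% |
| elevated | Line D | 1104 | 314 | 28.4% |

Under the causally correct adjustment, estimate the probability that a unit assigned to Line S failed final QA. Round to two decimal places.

0.15

The stratified and pooled comparisons disagree (Line D wins within each in-process temperature band; Line S wins overall), so the answer turns on the causal role of in-process temperature band.
In-process temperature band is recorded after the line and is itself shifted by it — it sits on the causal path from line to outcome. Conditioning on a mediator would strip out part of the effect we want; the pooled comparison gives the total causal effect.
So P(outcome | do(Line S)) is just the pooled rate for Line S: 261/1750 = 0.149.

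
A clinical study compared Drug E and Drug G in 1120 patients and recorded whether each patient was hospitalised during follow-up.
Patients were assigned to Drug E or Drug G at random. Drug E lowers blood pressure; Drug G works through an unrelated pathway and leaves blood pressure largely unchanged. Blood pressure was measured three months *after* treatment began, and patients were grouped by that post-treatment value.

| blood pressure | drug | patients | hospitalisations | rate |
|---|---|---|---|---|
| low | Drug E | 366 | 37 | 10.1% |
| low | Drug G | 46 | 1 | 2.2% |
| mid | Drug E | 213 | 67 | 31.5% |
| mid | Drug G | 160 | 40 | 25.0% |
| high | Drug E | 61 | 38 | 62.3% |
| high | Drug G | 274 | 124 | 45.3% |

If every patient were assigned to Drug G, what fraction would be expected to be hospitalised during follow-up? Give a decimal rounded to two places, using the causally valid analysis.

Drug G is lower inside every blood pressure stratum but Drug E is lower in aggregate. Whether to stratify depends on how blood pressure relates to the drug.
Blood pressure here is a post-treatment variable shaped by the drug; conditioning on it would introduce bias rather than remove it. The overall comparison is the causal one.
So P(outcome | do(Drug G)) is just the pooled rate for Drug G: 165/480 = 0.344.

0.34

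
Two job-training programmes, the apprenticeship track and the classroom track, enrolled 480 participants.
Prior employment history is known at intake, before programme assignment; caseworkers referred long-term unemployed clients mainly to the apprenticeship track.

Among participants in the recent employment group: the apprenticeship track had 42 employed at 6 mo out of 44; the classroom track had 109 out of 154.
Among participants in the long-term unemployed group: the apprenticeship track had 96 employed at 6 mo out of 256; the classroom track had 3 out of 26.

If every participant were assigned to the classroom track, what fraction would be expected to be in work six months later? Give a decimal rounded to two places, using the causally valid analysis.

Prior employment history satisfies the back-door criterion: it is not a descendant of the programme, and it blocks the spurious path from programme to outcome. Adjusting for it (i.e., using the within-prior employment history rates) gives the causal effect.
Standardising the classroom track to the population prior employment history mix: 0.412·109/154 + 0.588·3/26 = 0.360.

0.36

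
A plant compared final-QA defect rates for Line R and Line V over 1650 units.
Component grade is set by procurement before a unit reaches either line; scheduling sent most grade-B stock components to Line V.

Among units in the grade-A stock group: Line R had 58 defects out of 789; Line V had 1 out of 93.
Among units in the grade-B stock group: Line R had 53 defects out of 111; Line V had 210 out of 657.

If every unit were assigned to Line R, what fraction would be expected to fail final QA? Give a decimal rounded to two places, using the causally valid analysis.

Component grade is set before the line has any effect — it is not caused by the line — and it independently drives the outcome. That makes it a confounder, so the causal comparison is within component grade levels.
Standardising Line R to the population component grade mix: 0.535·58/789 + 0.465·53/111 = 0.262.

0.26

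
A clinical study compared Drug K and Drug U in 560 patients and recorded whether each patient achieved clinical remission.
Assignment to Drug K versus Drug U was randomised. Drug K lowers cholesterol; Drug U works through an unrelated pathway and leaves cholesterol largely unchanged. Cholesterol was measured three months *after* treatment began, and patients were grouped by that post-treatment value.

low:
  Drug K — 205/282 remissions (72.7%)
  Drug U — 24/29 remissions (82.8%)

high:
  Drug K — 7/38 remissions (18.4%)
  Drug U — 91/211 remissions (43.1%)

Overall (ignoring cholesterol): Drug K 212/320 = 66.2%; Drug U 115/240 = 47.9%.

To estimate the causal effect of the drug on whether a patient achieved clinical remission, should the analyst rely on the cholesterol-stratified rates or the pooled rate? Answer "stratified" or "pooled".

pooled

Cholesterol is recorded after the drug and is itself shifted by it — it sits on the causal path from drug to outcome. Conditioning on a mediator would strip out part of the effect we want; the pooled comparison gives the total causal effect.
Pooled: Drug K 66.2% vs Drug U 47.9%; Drug K is higher overall.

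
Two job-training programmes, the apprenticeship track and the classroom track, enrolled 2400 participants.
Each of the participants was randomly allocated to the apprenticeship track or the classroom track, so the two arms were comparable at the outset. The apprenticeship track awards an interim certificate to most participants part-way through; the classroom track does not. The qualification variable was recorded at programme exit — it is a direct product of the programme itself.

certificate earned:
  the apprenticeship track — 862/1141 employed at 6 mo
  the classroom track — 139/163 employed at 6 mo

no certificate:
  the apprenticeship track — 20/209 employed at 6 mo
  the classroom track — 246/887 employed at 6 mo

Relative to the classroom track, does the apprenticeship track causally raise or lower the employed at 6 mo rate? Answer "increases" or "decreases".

Stratifying would compare programmes among participants the programmes themselves sorted into qualification attained during the programme groups — a form of selection on an intermediate. The unconditioned pooled rates give the total causal effect.
Pooled: the apprenticeship track 65.3% vs the classroom track 36.7%; the apprenticeship track is higher overall.

increases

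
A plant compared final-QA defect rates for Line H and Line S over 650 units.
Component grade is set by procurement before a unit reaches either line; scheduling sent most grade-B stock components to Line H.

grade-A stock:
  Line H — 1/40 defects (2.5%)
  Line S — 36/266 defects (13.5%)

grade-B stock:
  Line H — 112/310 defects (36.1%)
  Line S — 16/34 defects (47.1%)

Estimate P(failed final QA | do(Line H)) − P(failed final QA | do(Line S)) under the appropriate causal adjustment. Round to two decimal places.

The imbalance in component grade arose from how units were allocated, not from anything the line did; and component grade independently affects the outcome. The pooled gap is confounded — condition on component grade.
Adjusting over the population distribution of component grade: 0.471·(0.025−0.135) + 0.529·(0.361−0.471) = -0.110.

-0.11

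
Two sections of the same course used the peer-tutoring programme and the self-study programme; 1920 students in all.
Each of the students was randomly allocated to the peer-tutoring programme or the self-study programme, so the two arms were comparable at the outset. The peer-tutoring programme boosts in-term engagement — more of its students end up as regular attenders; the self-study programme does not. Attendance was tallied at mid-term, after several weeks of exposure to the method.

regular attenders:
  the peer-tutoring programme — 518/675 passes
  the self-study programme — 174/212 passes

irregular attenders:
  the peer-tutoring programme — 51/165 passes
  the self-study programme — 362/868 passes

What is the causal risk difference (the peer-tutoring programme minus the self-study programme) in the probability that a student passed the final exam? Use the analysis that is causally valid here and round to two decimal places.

+0.18

The stratified and pooled comparisons disagree (the self-study programme wins within each mid-term attendance; the peer-tutoring programme wins overall), so the answer turns on the causal role of mid-term attendance.
Mid-term attendance here is a post-treatment variable shaped by the teaching method; conditioning on it would introduce bias rather than remove it. The overall comparison is the causal one.
The causal difference is the pooled difference: 0.677 − 0.496 = +0.181.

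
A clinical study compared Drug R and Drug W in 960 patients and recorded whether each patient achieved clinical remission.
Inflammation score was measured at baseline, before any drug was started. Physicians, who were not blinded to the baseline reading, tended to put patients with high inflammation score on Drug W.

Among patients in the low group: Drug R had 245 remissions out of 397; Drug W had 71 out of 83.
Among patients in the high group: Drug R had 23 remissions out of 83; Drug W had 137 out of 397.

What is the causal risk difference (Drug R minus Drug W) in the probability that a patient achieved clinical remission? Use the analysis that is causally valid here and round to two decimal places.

-0.15

Inflammation score satisfies the back-door criterion: it is not a descendant of the drug, and it blocks the spurious path from drug to outcome. Adjusting for it (i.e., using the within-inflammation score rates) gives the causal effect.
Adjusting over the population distribution of inflammation score: 0.500·(0.617−0.855) + 0.500·(0.277−0.345) = -0.153.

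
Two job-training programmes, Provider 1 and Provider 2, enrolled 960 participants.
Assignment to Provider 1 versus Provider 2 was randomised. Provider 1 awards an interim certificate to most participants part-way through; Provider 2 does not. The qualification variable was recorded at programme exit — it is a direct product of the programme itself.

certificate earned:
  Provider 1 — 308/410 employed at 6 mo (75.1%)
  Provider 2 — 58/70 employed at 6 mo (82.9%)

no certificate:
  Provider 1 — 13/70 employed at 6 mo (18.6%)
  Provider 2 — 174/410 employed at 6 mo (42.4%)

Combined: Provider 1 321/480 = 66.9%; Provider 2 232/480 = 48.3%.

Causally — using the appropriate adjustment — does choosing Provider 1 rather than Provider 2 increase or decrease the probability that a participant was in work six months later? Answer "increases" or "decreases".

Within every qualification attained during the programme level Provider 2 has the higher rate, yet pooled Provider 1 does — Simpson's reversal.
Because the programme influences qualification attained during the programme, qualification attained during the programme is a post-treatment mediator, not a confounder. Stratifying on it would bias the estimate; the causal effect is the crude pooled difference.
Pooled: Provider 1 66.9% vs Provider 2 48.3%; Provider 1 is higher overall.

increases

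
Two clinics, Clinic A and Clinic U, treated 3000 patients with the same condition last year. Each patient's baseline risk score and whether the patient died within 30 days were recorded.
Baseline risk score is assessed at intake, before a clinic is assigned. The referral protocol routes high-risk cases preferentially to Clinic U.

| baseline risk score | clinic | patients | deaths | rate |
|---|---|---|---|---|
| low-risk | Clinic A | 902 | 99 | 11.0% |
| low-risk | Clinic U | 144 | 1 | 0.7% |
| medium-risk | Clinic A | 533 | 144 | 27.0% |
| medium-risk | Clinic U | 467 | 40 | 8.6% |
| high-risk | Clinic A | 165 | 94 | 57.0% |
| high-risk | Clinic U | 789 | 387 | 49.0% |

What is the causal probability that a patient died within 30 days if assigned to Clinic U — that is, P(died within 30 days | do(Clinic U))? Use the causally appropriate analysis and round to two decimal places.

0.19

Clinic U is lower inside every baseline risk score stratum but Clinic A is lower in aggregate. Whether to stratify depends on how baseline risk score relates to the clinic.
Baseline risk score is set before the clinic has any effect — it is not caused by the clinic — and it independently drives the outcome. That makes it a confounder, so the causal comparison is within baseline risk score levels.
Standardising Clinic U to the population baseline risk score mix: 0.349·1/144 + 0.333·40/467 + 0.318·387/789 = 0.187.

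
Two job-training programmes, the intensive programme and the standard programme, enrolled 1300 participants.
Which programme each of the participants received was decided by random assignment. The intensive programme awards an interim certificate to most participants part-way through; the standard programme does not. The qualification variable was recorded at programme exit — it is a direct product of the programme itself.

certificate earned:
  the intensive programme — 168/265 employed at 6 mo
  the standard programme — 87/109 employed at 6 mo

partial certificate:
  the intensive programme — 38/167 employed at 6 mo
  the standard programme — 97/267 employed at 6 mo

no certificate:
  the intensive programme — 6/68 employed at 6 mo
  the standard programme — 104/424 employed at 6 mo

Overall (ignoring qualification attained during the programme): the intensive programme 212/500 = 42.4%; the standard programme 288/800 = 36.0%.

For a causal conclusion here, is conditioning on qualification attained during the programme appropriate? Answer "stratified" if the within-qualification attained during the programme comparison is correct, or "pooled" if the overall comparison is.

pooled

Within every qualification attained during the programme level the standard programme has the higher rate, yet pooled the intensive programme does — Simpson's reversal.
Because the programme influences qualification attained during the programme, qualification attained during the programme is a post-treatment mediator, not a confounder. Stratifying on it would bias the estimate; the causal effect is the crude pooled difference.
Pooled: the intensive programme 42.4% vs the standard programme 36.0%; the intensive programme is higher overall.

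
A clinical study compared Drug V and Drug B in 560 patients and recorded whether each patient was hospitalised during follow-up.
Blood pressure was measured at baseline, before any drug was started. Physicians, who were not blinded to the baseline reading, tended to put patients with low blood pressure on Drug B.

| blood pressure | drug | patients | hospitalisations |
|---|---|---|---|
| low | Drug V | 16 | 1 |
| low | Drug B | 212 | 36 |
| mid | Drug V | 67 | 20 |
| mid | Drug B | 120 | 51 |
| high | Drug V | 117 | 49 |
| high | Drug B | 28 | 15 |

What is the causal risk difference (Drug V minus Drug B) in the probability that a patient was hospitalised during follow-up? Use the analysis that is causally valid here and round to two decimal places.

-0.12

The stratified and pooled comparisons disagree (Drug V wins within each blood pressure; Drug B wins overall), so the answer turns on the causal role of blood pressure.
Here blood pressure is a common cause — it drives both which drug a case falls under and the outcome. The crude comparison mixes populations; the stratum-specific rates are the causally relevant ones.
Adjusting over the population distribution of blood pressure: 0.407·(0.062−0.170) + 0.334·(0.299−0.425) + 0.259·(0.419−0.536) = -0.116.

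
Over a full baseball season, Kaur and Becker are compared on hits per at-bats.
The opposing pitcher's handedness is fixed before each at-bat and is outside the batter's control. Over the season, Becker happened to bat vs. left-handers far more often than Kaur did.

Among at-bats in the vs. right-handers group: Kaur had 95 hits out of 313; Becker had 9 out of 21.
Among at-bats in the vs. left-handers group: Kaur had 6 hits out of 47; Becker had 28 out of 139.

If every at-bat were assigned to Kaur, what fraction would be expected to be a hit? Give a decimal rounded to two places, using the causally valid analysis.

0.24

Becker is higher inside every pitcher handedness stratum but Kaur is higher in aggregate. Whether to stratify depends on how pitcher handedness relates to the player.
The imbalance in pitcher handedness arose from how at-bats were allocated, not from anything the player did; and pitcher handedness independently affects the outcome. The pooled gap is confounded — condition on pitcher handedness.
Standardising Kaur to the population pitcher handedness mix: 0.642·95/313 + 0.358·6/47 = 0.241.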